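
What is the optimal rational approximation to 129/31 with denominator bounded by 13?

Expand x = 129/31 as a continued fraction with the Euclidean algorithm:
  129 = 4*31 + 5, so a_0 = 4.
  31 = 6*5 + 1, so a_1 = 6.
  5 = 5*1 + 0, so a_2 = 5.
so x = [4; 6, 5].
Convergents (p_i = a_i*p_{i-1} + p_{i-2}, q_i = a_i*q_{i-1} + q_{i-2} with p_{-2}=0, p_{-1}=1, q_{-2}=1, q_{-1}=0), until the denominator exceeds 13:
  i=0: a_0=4, p_0 = 4*1 + 0 = 4, q_0 = 4*0 + 1 = 1.
  i=1: a_1=6, p_1 = 6*4 + 1 = 25, q_1 = 6*1 + 0 = 6.
  i=2: a_2=5, p_2 = 5*25 + 4 = 129, q_2 = 5*6 + 1 = 31.
q_2 = 31 > 13, so the last convergent with denominator <= 13 is p_1/q_1 = 25/6.
The closest fraction with denominator <= 13 is either p_1/q_1 or the intermediate fraction (k*p_1 + p_0)/(k*q_1 + q_0) with the largest k >= 1 whose denominator stays <= 13; these approach x as k grows, and every other convergent or intermediate fraction in range is farther away.
Largest k: floor((13 - q_0)/q_1) = floor((13 - 1)/6) = 2.
That gives (2*25 + 4)/(2*6 + 1) = 54/13.
Compare the errors: |x - 25/6| = |129*6 - 25*31|/(31*6) = 1/186, and |x - 54/13| = |129*13 - 54*31|/(31*13) = 3/403.
Cross-multiplying, 1*403 = 403 < 558 = 3*186, so 1/186 is smaller: the convergent 25/6 is closer to x than 54/13.

25/6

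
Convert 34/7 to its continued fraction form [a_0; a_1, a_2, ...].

Run the Euclidean algorithm on 34 and 7; the successive quotients are the partial quotients a_0, a_1, ... (each step inverts the fractional part left over by the previous one):
  34 = 4*7 + 6, so a_0 = 4.
  7 = 1*6 + 1, so a_1 = 1.
  6 = 6*1 + 0, so a_2 = 6.
The remainder reaches 0 after 3 divisions, so the expansion has 3 partial quotients, read off in order.

[4; 1, 6]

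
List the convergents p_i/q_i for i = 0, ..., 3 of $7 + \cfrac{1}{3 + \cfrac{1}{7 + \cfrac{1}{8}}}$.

7/1, 22/3, 161/22, 1310/179

Using the convergent recurrence p_i = a_i*p_{i-1} + p_{i-2}, q_i = a_i*q_{i-1} + q_{i-2} with p_{-2}=0, p_{-1}=1, q_{-2}=1, q_{-1}=0:
  i=0: a_0=7, p_0 = 7*1 + 0 = 7, q_0 = 7*0 + 1 = 1.
  i=1: a_1=3, p_1 = 3*7 + 1 = 22, q_1 = 3*1 + 0 = 3.
  i=2: a_2=7, p_2 = 7*22 + 7 = 161, q_2 = 7*3 + 1 = 22.
  i=3: a_3=8, p_3 = 8*161 + 22 = 1310, q_3 = 8*22 + 3 = 179.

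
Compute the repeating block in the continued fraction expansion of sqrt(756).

[27; (2, 54)]

Write x_i = (sqrt(756) + m_i)/d_i with (m_0, d_0) = (0, 1). a_0 = floor(sqrt(756)) = 27, since 27^2 = 729 <= 756 < 784 = 28^2.
Iterate m_{i+1} = d_i*a_i - m_i, d_{i+1} = (756 - m_{i+1}^2)/d_i, a_{i+1} = floor((a_0 + m_{i+1})/d_{i+1}):
  m_1 = 1*27 - 0 = 27, d_1 = (756 - 27^2)/1 = 27/1 = 27, a_1 = floor((27 + 27)/27) = 2.
  m_2 = 27*2 - 27 = 27, d_2 = (756 - 27^2)/27 = 27/27 = 1, a_2 = floor((27 + 27)/1) = 54.
  m_3 = 1*54 - 27 = 27, d_3 = (756 - 27^2)/1 = 27/1 = 27: (m_3, d_3) = (m_1, d_1) = (27, 27), so from here the quotients repeat a_1, a_2; the period length is 2.
Hence the expansion of sqrt(756) is a_0 = 27 followed by the repeating block 2, 54 (period 2).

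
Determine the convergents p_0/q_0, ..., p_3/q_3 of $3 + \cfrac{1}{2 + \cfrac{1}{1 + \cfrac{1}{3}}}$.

Using the convergent recurrence p_i = a_i*p_{i-1} + p_{i-2}, q_i = a_i*q_{i-1} + q_{i-2} with p_{-2}=0, p_{-1}=1, q_{-2}=1, q_{-1}=0:
  i=0: a_0=3, p_0 = 3*1 + 0 = 3, q_0 = 3*0 + 1 = 1.
  i=1: a_1=2, p_1 = 2*3 + 1 = 7, q_1 = 2*1 + 0 = 2.
  i=2: a_2=1, p_2 = 1*7 + 3 = 10, q_2 = 1*2 + 1 = 3.
  i=3: a_3=3, p_3 = 3*10 + 7 = 37, q_3 = 3*3 + 2 = 11.

3/1, 7/2, 10/3, 37/11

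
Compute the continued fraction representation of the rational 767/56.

[13; 1, 2, 3, 2, 2]

Run the Euclidean algorithm on 767 and 56; the successive quotients are the partial quotients a_0, a_1, ... (each step inverts the fractional part left over by the previous one):
  767 = 13*56 + 39, so a_0 = 13.
  56 = 1*39 + 17, so a_1 = 1.
  39 = 2*17 + 5, so a_2 = 2.
  17 = 3*5 + 2, so a_3 = 3.
  5 = 2*2 + 1, so a_4 = 2.
  2 = 2*1 + 0, so a_5 = 2.
The remainder reaches 0 after 6 divisions, so the expansion has 6 partial quotients, read off in order.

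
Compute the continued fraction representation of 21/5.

Run the Euclidean algorithm on 21 and 5; the successive quotients are the partial quotients a_0, a_1, ... (each step inverts the fractional part left over by the previous one):
  21 = 4*5 + 1, so a_0 = 4.
  5 = 5*1 + 0, so a_1 = 5.
The remainder reaches 0 after 2 divisions, so the expansion has 2 partial quotients, read off in order.

[4; 5]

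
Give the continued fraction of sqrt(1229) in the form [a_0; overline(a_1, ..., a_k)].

Write x_i = (sqrt(1229) + m_i)/d_i with (m_0, d_0) = (0, 1). a_0 = floor(sqrt(1229)) = 35, since 35^2 = 1225 <= 1229 < 1296 = 36^2.
Iterate m_{i+1} = d_i*a_i - m_i, d_{i+1} = (1229 - m_{i+1}^2)/d_i, a_{i+1} = floor((a_0 + m_{i+1})/d_{i+1}):
  m_1 = 1*35 - 0 = 35, d_1 = (1229 - 35^2)/1 = 4/1 = 4, a_1 = floor((35 + 35)/4) = 17.
  m_2 = 4*17 - 35 = 33, d_2 = (1229 - 33^2)/4 = 140/4 = 35, a_2 = floor((35 + 33)/35) = 1.
  m_3 = 35*1 - 33 = 2, d_3 = (1229 - 2^2)/35 = 1225/35 = 35, a_3 = floor((35 + 2)/35) = 1.
  m_4 = 35*1 - 2 = 33, d_4 = (1229 - 33^2)/35 = 140/35 = 4, a_4 = floor((35 + 33)/4) = 17.
  m_5 = 4*17 - 33 = 35, d_5 = (1229 - 35^2)/4 = 4/4 = 1, a_5 = floor((35 + 35)/1) = 70.
  m_6 = 1*70 - 35 = 35, d_6 = (1229 - 35^2)/1 = 4/1 = 4: (m_6, d_6) = (m_1, d_1) = (35, 4), so from here the quotients repeat a_1, ..., a_5; the period length is 5.
Hence the expansion of sqrt(1229) is a_0 = 35 followed by the repeating block 17, 1, 1, 17, 70 (period 5).

[35; overline(17, 1, 1, 17, 70)]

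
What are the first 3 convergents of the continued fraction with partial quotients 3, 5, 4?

3/1, 16/5, 67/21

Using the convergent recurrence p_i = a_i*p_{i-1} + p_{i-2}, q_i = a_i*q_{i-1} + q_{i-2} with p_{-2}=0, p_{-1}=1, q_{-2}=1, q_{-1}=0:
  i=0: a_0=3, p_0 = 3*1 + 0 = 3, q_0 = 3*0 + 1 = 1.
  i=1: a_1=5, p_1 = 5*3 + 1 = 16, q_1 = 5*1 + 0 = 5.
  i=2: a_2=4, p_2 = 4*16 + 3 = 67, q_2 = 4*5 + 1 = 21.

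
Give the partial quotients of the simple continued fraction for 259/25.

[10; 2, 1, 3, 2]

Run the Euclidean algorithm on 259 and 25; the successive quotients are the partial quotients a_0, a_1, ... (each step inverts the fractional part left over by the previous one):
  259 = 10*25 + 9, so a_0 = 10.
  25 = 2*9 + 7, so a_1 = 2.
  9 = 1*7 + 2, so a_2 = 1.
  7 = 3*2 + 1, so a_3 = 3.
  2 = 2*1 + 0, so a_4 = 2.
The remainder reaches 0 after 5 divisions, so the expansion has 5 partial quotients, read off in order.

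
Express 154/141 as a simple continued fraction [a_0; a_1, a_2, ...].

Run the Euclidean algorithm on 154 and 141; the successive quotients are the partial quotients a_0, a_1, ... (each step inverts the fractional part left over by the previous one):
  154 = 1*141 + 13, so a_0 = 1.
  141 = 10*13 + 11, so a_1 = 10.
  13 = 1*11 + 2, so a_2 = 1.
  11 = 5*2 + 1, so a_3 = 5.
  2 = 2*1 + 0, so a_4 = 2.
The remainder reaches 0 after 5 divisions, so the expansion has 5 partial quotients, read off in order.

[1; 10, 1, 5, 2]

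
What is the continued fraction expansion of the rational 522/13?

[40; 6, 2]

Run the Euclidean algorithm on 522 and 13; the successive quotients are the partial quotients a_0, a_1, ... (each step inverts the fractional part left over by the previous one):
  522 = 40*13 + 2, so a_0 = 40.
  13 = 6*2 + 1, so a_1 = 6.
  2 = 2*1 + 0, so a_2 = 2.
The remainder reaches 0 after 3 divisions, so the expansion has 3 partial quotients, read off in order.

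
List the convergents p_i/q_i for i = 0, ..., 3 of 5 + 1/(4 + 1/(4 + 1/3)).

5/1, 21/4, 89/17, 288/55

Using the convergent recurrence p_i = a_i*p_{i-1} + p_{i-2}, q_i = a_i*q_{i-1} + q_{i-2} with p_{-2}=0, p_{-1}=1, q_{-2}=1, q_{-1}=0:
  i=0: a_0=5, p_0 = 5*1 + 0 = 5, q_0 = 5*0 + 1 = 1.
  i=1: a_1=4, p_1 = 4*5 + 1 = 21, q_1 = 4*1 + 0 = 4.
  i=2: a_2=4, p_2 = 4*21 + 5 = 89, q_2 = 4*4 + 1 = 17.
  i=3: a_3=3, p_3 = 3*89 + 21 = 288, q_3 = 3*17 + 4 = 55.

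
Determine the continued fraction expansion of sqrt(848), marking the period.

[29; (8, 3, 3, 3, 8, 58)]

Write x_i = (sqrt(848) + m_i)/d_i with (m_0, d_0) = (0, 1). a_0 = floor(sqrt(848)) = 29, since 29^2 = 841 <= 848 < 900 = 30^2.
Iterate m_{i+1} = d_i*a_i - m_i, d_{i+1} = (848 - m_{i+1}^2)/d_i, a_{i+1} = floor((a_0 + m_{i+1})/d_{i+1}):
  m_1 = 1*29 - 0 = 29, d_1 = (848 - 29^2)/1 = 7/1 = 7, a_1 = floor((29 + 29)/7) = 8.
  m_2 = 7*8 - 29 = 27, d_2 = (848 - 27^2)/7 = 119/7 = 17, a_2 = floor((29 + 27)/17) = 3.
  m_3 = 17*3 - 27 = 24, d_3 = (848 - 24^2)/17 = 272/17 = 16, a_3 = floor((29 + 24)/16) = 3.
  m_4 = 16*3 - 24 = 24, d_4 = (848 - 24^2)/16 = 272/16 = 17, a_4 = floor((29 + 24)/17) = 3.
  m_5 = 17*3 - 24 = 27, d_5 = (848 - 27^2)/17 = 119/17 = 7, a_5 = floor((29 + 27)/7) = 8.
  m_6 = 7*8 - 27 = 29, d_6 = (848 - 29^2)/7 = 7/7 = 1, a_6 = floor((29 + 29)/1) = 58.
  m_7 = 1*58 - 29 = 29, d_7 = (848 - 29^2)/1 = 7/1 = 7: (m_7, d_7) = (m_1, d_1) = (29, 7), so from here the quotients repeat a_1, ..., a_6; the period length is 6.
Hence the expansion of sqrt(848) is a_0 = 29 followed by the repeating block 8, 3, 3, 3, 8, 58 (period 6).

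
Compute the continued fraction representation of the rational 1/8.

[0; 8]

Run the Euclidean algorithm on 1 and 8; the successive quotients are the partial quotients a_0, a_1, ... (each step inverts the fractional part left over by the previous one):
  1 = 0*8 + 1, so a_0 = 0.
  8 = 8*1 + 0, so a_1 = 8.
The remainder reaches 0 after 2 divisions, so the expansion has 2 partial quotients, read off in order.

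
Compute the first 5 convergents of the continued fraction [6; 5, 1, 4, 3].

6/1, 31/5, 37/6, 179/29, 574/93

Using the convergent recurrence p_i = a_i*p_{i-1} + p_{i-2}, q_i = a_i*q_{i-1} + q_{i-2} with p_{-2}=0, p_{-1}=1, q_{-2}=1, q_{-1}=0:
  i=0: a_0=6, p_0 = 6*1 + 0 = 6, q_0 = 6*0 + 1 = 1.
  i=1: a_1=5, p_1 = 5*6 + 1 = 31, q_1 = 5*1 + 0 = 5.
  i=2: a_2=1, p_2 = 1*31 + 6 = 37, q_2 = 1*5 + 1 = 6.
  i=3: a_3=4, p_3 = 4*37 + 31 = 179, q_3 = 4*6 + 5 = 29.
  i=4: a_4=3, p_4 = 3*179 + 37 = 574, q_4 = 3*29 + 6 = 93.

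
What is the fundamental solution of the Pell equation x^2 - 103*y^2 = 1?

(x, y) = (227528, 22419)

First expand sqrt(103) as a continued fraction. With x_i = (sqrt(103) + m_i)/d_i and (m_0, d_0) = (0, 1): a_0 = floor(sqrt(103)) = 10, since 10^2 = 100 <= 103 < 121 = 11^2.
Iterate m_{i+1} = d_i*a_i - m_i, d_{i+1} = (103 - m_{i+1}^2)/d_i, a_{i+1} = floor((a_0 + m_{i+1})/d_{i+1}):
  m_1 = 1*10 - 0 = 10, d_1 = (103 - 10^2)/1 = 3/1 = 3, a_1 = floor((10 + 10)/3) = 6.
  m_2 = 3*6 - 10 = 8, d_2 = (103 - 8^2)/3 = 39/3 = 13, a_2 = floor((10 + 8)/13) = 1.
  m_3 = 13*1 - 8 = 5, d_3 = (103 - 5^2)/13 = 78/13 = 6, a_3 = floor((10 + 5)/6) = 2.
  m_4 = 6*2 - 5 = 7, d_4 = (103 - 7^2)/6 = 54/6 = 9, a_4 = floor((10 + 7)/9) = 1.
  m_5 = 9*1 - 7 = 2, d_5 = (103 - 2^2)/9 = 99/9 = 11, a_5 = floor((10 + 2)/11) = 1.
  m_6 = 11*1 - 2 = 9, d_6 = (103 - 9^2)/11 = 22/11 = 2, a_6 = floor((10 + 9)/2) = 9.
  m_7 = 2*9 - 9 = 9, d_7 = (103 - 9^2)/2 = 22/2 = 11, a_7 = floor((10 + 9)/11) = 1.
  m_8 = 11*1 - 9 = 2, d_8 = (103 - 2^2)/11 = 99/11 = 9, a_8 = floor((10 + 2)/9) = 1.
  m_9 = 9*1 - 2 = 7, d_9 = (103 - 7^2)/9 = 54/9 = 6, a_9 = floor((10 + 7)/6) = 2.
  m_10 = 6*2 - 7 = 5, d_10 = (103 - 5^2)/6 = 78/6 = 13, a_10 = floor((10 + 5)/13) = 1.
  m_11 = 13*1 - 5 = 8, d_11 = (103 - 8^2)/13 = 39/13 = 3, a_11 = floor((10 + 8)/3) = 6.
  m_12 = 3*6 - 8 = 10, d_12 = (103 - 10^2)/3 = 3/3 = 1, a_12 = floor((10 + 10)/1) = 20.
  m_13 = 1*20 - 10 = 10, d_13 = (103 - 10^2)/1 = 3/1 = 3: (m_13, d_13) = (m_1, d_1) = (10, 3), so from here the quotients repeat a_1, ..., a_12; the period length is 12.
So sqrt(103) = [10; (6, 1, 2, 1, 1, 9, 1, 1, 2, 1, 6, 20)] with period length k = 12.
k is even, so the fundamental solution of x^2 - 103y^2 = 1 is (p_{k-1}, q_{k-1}) = (p_11, q_11); compute convergents through index 11.
Convergents (p_i = a_i*p_{i-1} + p_{i-2}, q_i = a_i*q_{i-1} + q_{i-2} with p_{-2}=0, p_{-1}=1, q_{-2}=1, q_{-1}=0):
  i=0: a_0=10, p_0 = 10*1 + 0 = 10, q_0 = 10*0 + 1 = 1.
  i=1: a_1=6, p_1 = 6*10 + 1 = 61, q_1 = 6*1 + 0 = 6.
  i=2: a_2=1, p_2 = 1*61 + 10 = 71, q_2 = 1*6 + 1 = 7.
  i=3: a_3=2, p_3 = 2*71 + 61 = 203, q_3 = 2*7 + 6 = 20.
  i=4: a_4=1, p_4 = 1*203 + 71 = 274, q_4 = 1*20 + 7 = 27.
  i=5: a_5=1, p_5 = 1*274 + 203 = 477, q_5 = 1*27 + 20 = 47.
  i=6: a_6=9, p_6 = 9*477 + 274 = 4567, q_6 = 9*47 + 27 = 450.
  i=7: a_7=1, p_7 = 1*4567 + 477 = 5044, q_7 = 1*450 + 47 = 497.
  i=8: a_8=1, p_8 = 1*5044 + 4567 = 9611, q_8 = 1*497 + 450 = 947.
  i=9: a_9=2, p_9 = 2*9611 + 5044 = 24266, q_9 = 2*947 + 497 = 2391.
  i=10: a_10=1, p_10 = 1*24266 + 9611 = 33877, q_10 = 1*2391 + 947 = 3338.
  i=11: a_11=6, p_11 = 6*33877 + 24266 = 227528, q_11 = 6*3338 + 2391 = 22419.
Check: 227528^2 - 103*22419^2 = 51768990784 - 51768990783 = 1, so (x, y) = (227528, 22419) solves the equation, and by the theorem it is the least positive solution.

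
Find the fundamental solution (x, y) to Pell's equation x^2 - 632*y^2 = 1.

First expand sqrt(632) as a continued fraction. With x_i = (sqrt(632) + m_i)/d_i and (m_0, d_0) = (0, 1): a_0 = floor(sqrt(632)) = 25, since 25^2 = 625 <= 632 < 676 = 26^2.
Iterate m_{i+1} = d_i*a_i - m_i, d_{i+1} = (632 - m_{i+1}^2)/d_i, a_{i+1} = floor((a_0 + m_{i+1})/d_{i+1}):
  m_1 = 1*25 - 0 = 25, d_1 = (632 - 25^2)/1 = 7/1 = 7, a_1 = floor((25 + 25)/7) = 7.
  m_2 = 7*7 - 25 = 24, d_2 = (632 - 24^2)/7 = 56/7 = 8, a_2 = floor((25 + 24)/8) = 6.
  m_3 = 8*6 - 24 = 24, d_3 = (632 - 24^2)/8 = 56/8 = 7, a_3 = floor((25 + 24)/7) = 7.
  m_4 = 7*7 - 24 = 25, d_4 = (632 - 25^2)/7 = 7/7 = 1, a_4 = floor((25 + 25)/1) = 50.
  m_5 = 1*50 - 25 = 25, d_5 = (632 - 25^2)/1 = 7/1 = 7: (m_5, d_5) = (m_1, d_1) = (25, 7), so from here the quotients repeat a_1, ..., a_4; the period length is 4.
So sqrt(632) = [25; (7, 6, 7, 50)] with period length k = 4.
k is even, so the fundamental solution of x^2 - 632y^2 = 1 is (p_{k-1}, q_{k-1}) = (p_3, q_3); compute convergents through index 3.
Convergents (p_i = a_i*p_{i-1} + p_{i-2}, q_i = a_i*q_{i-1} + q_{i-2} with p_{-2}=0, p_{-1}=1, q_{-2}=1, q_{-1}=0):
  i=0: a_0=25, p_0 = 25*1 + 0 = 25, q_0 = 25*0 + 1 = 1.
  i=1: a_1=7, p_1 = 7*25 + 1 = 176, q_1 = 7*1 + 0 = 7.
  i=2: a_2=6, p_2 = 6*176 + 25 = 1081, q_2 = 6*7 + 1 = 43.
  i=3: a_3=7, p_3 = 7*1081 + 176 = 7743, q_3 = 7*43 + 7 = 308.
Check: 7743^2 - 632*308^2 = 59954049 - 59954048 = 1, so (x, y) = (7743, 308) solves the equation, and by the theorem it is the least positive solution.

(x, y) = (7743, 308)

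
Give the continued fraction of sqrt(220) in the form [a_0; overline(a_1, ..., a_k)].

Write x_i = (sqrt(220) + m_i)/d_i with (m_0, d_0) = (0, 1). a_0 = floor(sqrt(220)) = 14, since 14^2 = 196 <= 220 < 225 = 15^2.
Iterate m_{i+1} = d_i*a_i - m_i, d_{i+1} = (220 - m_{i+1}^2)/d_i, a_{i+1} = floor((a_0 + m_{i+1})/d_{i+1}):
  m_1 = 1*14 - 0 = 14, d_1 = (220 - 14^2)/1 = 24/1 = 24, a_1 = floor((14 + 14)/24) = 1.
  m_2 = 24*1 - 14 = 10, d_2 = (220 - 10^2)/24 = 120/24 = 5, a_2 = floor((14 + 10)/5) = 4.
  m_3 = 5*4 - 10 = 10, d_3 = (220 - 10^2)/5 = 120/5 = 24, a_3 = floor((14 + 10)/24) = 1.
  m_4 = 24*1 - 10 = 14, d_4 = (220 - 14^2)/24 = 24/24 = 1, a_4 = floor((14 + 14)/1) = 28.
  m_5 = 1*28 - 14 = 14, d_5 = (220 - 14^2)/1 = 24/1 = 24: (m_5, d_5) = (m_1, d_1) = (14, 24), so from here the quotients repeat a_1, ..., a_4; the period length is 4.
Hence the expansion of sqrt(220) is a_0 = 14 followed by the repeating block 1, 4, 1, 28 (period 4).

[14; overline(1, 4, 1, 28)]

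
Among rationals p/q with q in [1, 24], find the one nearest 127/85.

3/2

Expand x = 127/85 as a continued fraction with the Euclidean algorithm:
  127 = 1*85 + 42, so a_0 = 1.
  85 = 2*42 + 1, so a_1 = 2.
  42 = 42*1 + 0, so a_2 = 42.
so x = [1; 2, 42].
Convergents (p_i = a_i*p_{i-1} + p_{i-2}, q_i = a_i*q_{i-1} + q_{i-2} with p_{-2}=0, p_{-1}=1, q_{-2}=1, q_{-1}=0), until the denominator exceeds 24:
  i=0: a_0=1, p_0 = 1*1 + 0 = 1, q_0 = 1*0 + 1 = 1.
  i=1: a_1=2, p_1 = 2*1 + 1 = 3, q_1 = 2*1 + 0 = 2.
  i=2: a_2=42, p_2 = 42*3 + 1 = 127, q_2 = 42*2 + 1 = 85.
q_2 = 85 > 24, so the last convergent with denominator <= 24 is p_1/q_1 = 3/2.
The closest fraction with denominator <= 24 is either p_1/q_1 or the intermediate fraction (k*p_1 + p_0)/(k*q_1 + q_0) with the largest k >= 1 whose denominator stays <= 24; these approach x as k grows, and every other convergent or intermediate fraction in range is farther away.
Largest k: floor((24 - q_0)/q_1) = floor((24 - 1)/2) = 11.
That gives (11*3 + 1)/(11*2 + 1) = 34/23.
Compare the errors: |x - 3/2| = |127*2 - 3*85|/(85*2) = 1/170, and |x - 34/23| = |127*23 - 34*85|/(85*23) = 31/1955.
Cross-multiplying, 1*1955 = 1955 < 5270 = 31*170, so 1/170 is smaller: the convergent 3/2 is closer to x than 34/23.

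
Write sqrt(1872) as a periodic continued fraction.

Write x_i = (sqrt(1872) + m_i)/d_i with (m_0, d_0) = (0, 1). a_0 = floor(sqrt(1872)) = 43, since 43^2 = 1849 <= 1872 < 1936 = 44^2.
Iterate m_{i+1} = d_i*a_i - m_i, d_{i+1} = (1872 - m_{i+1}^2)/d_i, a_{i+1} = floor((a_0 + m_{i+1})/d_{i+1}):
  m_1 = 1*43 - 0 = 43, d_1 = (1872 - 43^2)/1 = 23/1 = 23, a_1 = floor((43 + 43)/23) = 3.
  m_2 = 23*3 - 43 = 26, d_2 = (1872 - 26^2)/23 = 1196/23 = 52, a_2 = floor((43 + 26)/52) = 1.
  m_3 = 52*1 - 26 = 26, d_3 = (1872 - 26^2)/52 = 1196/52 = 23, a_3 = floor((43 + 26)/23) = 3.
  m_4 = 23*3 - 26 = 43, d_4 = (1872 - 43^2)/23 = 23/23 = 1, a_4 = floor((43 + 43)/1) = 86.
  m_5 = 1*86 - 43 = 43, d_5 = (1872 - 43^2)/1 = 23/1 = 23: (m_5, d_5) = (m_1, d_1) = (43, 23), so from here the quotients repeat a_1, ..., a_4; the period length is 4.
Hence the expansion of sqrt(1872) is a_0 = 43 followed by the repeating block 3, 1, 3, 86 (period 4).

[43; (3, 1, 3, 86)]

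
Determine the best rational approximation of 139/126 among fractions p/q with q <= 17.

Expand x = 139/126 as a continued fraction with the Euclidean algorithm:
  139 = 1*126 + 13, so a_0 = 1.
  126 = 9*13 + 9, so a_1 = 9.
  13 = 1*9 + 4, so a_2 = 1.
  9 = 2*4 + 1, so a_3 = 2.
  4 = 4*1 + 0, so a_4 = 4.
so x = [1; 9, 1, 2, 4].
Convergents (p_i = a_i*p_{i-1} + p_{i-2}, q_i = a_i*q_{i-1} + q_{i-2} with p_{-2}=0, p_{-1}=1, q_{-2}=1, q_{-1}=0), until the denominator exceeds 17:
  i=0: a_0=1, p_0 = 1*1 + 0 = 1, q_0 = 1*0 + 1 = 1.
  i=1: a_1=9, p_1 = 9*1 + 1 = 10, q_1 = 9*1 + 0 = 9.
  i=2: a_2=1, p_2 = 1*10 + 1 = 11, q_2 = 1*9 + 1 = 10.
  i=3: a_3=2, p_3 = 2*11 + 10 = 32, q_3 = 2*10 + 9 = 29.
q_3 = 29 > 17, so the last convergent with denominator <= 17 is p_2/q_2 = 11/10.
The closest fraction with denominator <= 17 is either p_2/q_2 or the intermediate fraction (k*p_2 + p_1)/(k*q_2 + q_1) with the largest k >= 1 whose denominator stays <= 17; these approach x as k grows, and every other convergent or intermediate fraction in range is farther away.
Largest k: floor((17 - q_1)/q_2) = floor((17 - 9)/10) = 0.
Since k = 0, no intermediate fraction beyond p_2/q_2 has denominator <= 17, so the convergent 11/10 is the closest (its error is |139*10 - 11*126|/(126*10) = 4/1260).

11/10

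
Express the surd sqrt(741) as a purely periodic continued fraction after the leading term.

[27; (4, 1, 1, 13, 18, 13, 1, 1, 4, 54)]

Write x_i = (sqrt(741) + m_i)/d_i with (m_0, d_0) = (0, 1). a_0 = floor(sqrt(741)) = 27, since 27^2 = 729 <= 741 < 784 = 28^2.
Iterate m_{i+1} = d_i*a_i - m_i, d_{i+1} = (741 - m_{i+1}^2)/d_i, a_{i+1} = floor((a_0 + m_{i+1})/d_{i+1}):
  m_1 = 1*27 - 0 = 27, d_1 = (741 - 27^2)/1 = 12/1 = 12, a_1 = floor((27 + 27)/12) = 4.
  m_2 = 12*4 - 27 = 21, d_2 = (741 - 21^2)/12 = 300/12 = 25, a_2 = floor((27 + 21)/25) = 1.
  m_3 = 25*1 - 21 = 4, d_3 = (741 - 4^2)/25 = 725/25 = 29, a_3 = floor((27 + 4)/29) = 1.
  m_4 = 29*1 - 4 = 25, d_4 = (741 - 25^2)/29 = 116/29 = 4, a_4 = floor((27 + 25)/4) = 13.
  m_5 = 4*13 - 25 = 27, d_5 = (741 - 27^2)/4 = 12/4 = 3, a_5 = floor((27 + 27)/3) = 18.
  m_6 = 3*18 - 27 = 27, d_6 = (741 - 27^2)/3 = 12/3 = 4, a_6 = floor((27 + 27)/4) = 13.
  m_7 = 4*13 - 27 = 25, d_7 = (741 - 25^2)/4 = 116/4 = 29, a_7 = floor((27 + 25)/29) = 1.
  m_8 = 29*1 - 25 = 4, d_8 = (741 - 4^2)/29 = 725/29 = 25, a_8 = floor((27 + 4)/25) = 1.
  m_9 = 25*1 - 4 = 21, d_9 = (741 - 21^2)/25 = 300/25 = 12, a_9 = floor((27 + 21)/12) = 4.
  m_10 = 12*4 - 21 = 27, d_10 = (741 - 27^2)/12 = 12/12 = 1, a_10 = floor((27 + 27)/1) = 54.
  m_11 = 1*54 - 27 = 27, d_11 = (741 - 27^2)/1 = 12/1 = 12: (m_11, d_11) = (m_1, d_1) = (27, 12), so from here the quotients repeat a_1, ..., a_10; the period length is 10.
Hence the expansion of sqrt(741) is a_0 = 27 followed by the repeating block 4, 1, 1, 13, 18, 13, 1, 1, 4, 54 (period 10).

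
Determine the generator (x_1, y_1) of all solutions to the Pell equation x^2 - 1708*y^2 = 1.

First expand sqrt(1708) as a continued fraction. With x_i = (sqrt(1708) + m_i)/d_i and (m_0, d_0) = (0, 1): a_0 = floor(sqrt(1708)) = 41, since 41^2 = 1681 <= 1708 < 1764 = 42^2.
Iterate m_{i+1} = d_i*a_i - m_i, d_{i+1} = (1708 - m_{i+1}^2)/d_i, a_{i+1} = floor((a_0 + m_{i+1})/d_{i+1}):
  m_1 = 1*41 - 0 = 41, d_1 = (1708 - 41^2)/1 = 27/1 = 27, a_1 = floor((41 + 41)/27) = 3.
  m_2 = 27*3 - 41 = 40, d_2 = (1708 - 40^2)/27 = 108/27 = 4, a_2 = floor((41 + 40)/4) = 20.
  m_3 = 4*20 - 40 = 40, d_3 = (1708 - 40^2)/4 = 108/4 = 27, a_3 = floor((41 + 40)/27) = 3.
  m_4 = 27*3 - 40 = 41, d_4 = (1708 - 41^2)/27 = 27/27 = 1, a_4 = floor((41 + 41)/1) = 82.
  m_5 = 1*82 - 41 = 41, d_5 = (1708 - 41^2)/1 = 27/1 = 27: (m_5, d_5) = (m_1, d_1) = (41, 27), so from here the quotients repeat a_1, ..., a_4; the period length is 4.
So sqrt(1708) = [41; (3, 20, 3, 82)] with period length k = 4.
k is even, so the fundamental solution of x^2 - 1708y^2 = 1 is (p_{k-1}, q_{k-1}) = (p_3, q_3); compute convergents through index 3.
Convergents (p_i = a_i*p_{i-1} + p_{i-2}, q_i = a_i*q_{i-1} + q_{i-2} with p_{-2}=0, p_{-1}=1, q_{-2}=1, q_{-1}=0):
  i=0: a_0=41, p_0 = 41*1 + 0 = 41, q_0 = 41*0 + 1 = 1.
  i=1: a_1=3, p_1 = 3*41 + 1 = 124, q_1 = 3*1 + 0 = 3.
  i=2: a_2=20, p_2 = 20*124 + 41 = 2521, q_2 = 20*3 + 1 = 61.
  i=3: a_3=3, p_3 = 3*2521 + 124 = 7687, q_3 = 3*61 + 3 = 186.
Check: 7687^2 - 1708*186^2 = 59089969 - 59089968 = 1, so (x, y) = (7687, 186) solves the equation, and by the theorem it is the least positive solution.

(x, y) = (7687, 186)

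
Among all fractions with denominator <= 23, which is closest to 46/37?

Expand x = 46/37 as a continued fraction with the Euclidean algorithm:
  46 = 1*37 + 9, so a_0 = 1.
  37 = 4*9 + 1, so a_1 = 4.
  9 = 9*1 + 0, so a_2 = 9.
so x = [1; 4, 9].
Convergents (p_i = a_i*p_{i-1} + p_{i-2}, q_i = a_i*q_{i-1} + q_{i-2} with p_{-2}=0, p_{-1}=1, q_{-2}=1, q_{-1}=0), until the denominator exceeds 23:
  i=0: a_0=1, p_0 = 1*1 + 0 = 1, q_0 = 1*0 + 1 = 1.
  i=1: a_1=4, p_1 = 4*1 + 1 = 5, q_1 = 4*1 + 0 = 4.
  i=2: a_2=9, p_2 = 9*5 + 1 = 46, q_2 = 9*4 + 1 = 37.
q_2 = 37 > 23, so the last convergent with denominator <= 23 is p_1/q_1 = 5/4.
The closest fraction with denominator <= 23 is either p_1/q_1 or the intermediate fraction (k*p_1 + p_0)/(k*q_1 + q_0) with the largest k >= 1 whose denominator stays <= 23; these approach x as k grows, and every other convergent or intermediate fraction in range is farther away.
Largest k: floor((23 - q_0)/q_1) = floor((23 - 1)/4) = 5.
That gives (5*5 + 1)/(5*4 + 1) = 26/21.
Compare the errors: |x - 5/4| = |46*4 - 5*37|/(37*4) = 1/148, and |x - 26/21| = |46*21 - 26*37|/(37*21) = 4/777.
Cross-multiplying, 4*148 = 592 < 777 = 1*777, so 4/777 is smaller: the intermediate fraction 26/21 is closer to x than 5/4.

26/21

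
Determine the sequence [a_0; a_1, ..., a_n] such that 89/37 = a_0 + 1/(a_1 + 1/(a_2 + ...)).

Run the Euclidean algorithm on 89 and 37; the successive quotients are the partial quotients a_0, a_1, ... (each step inverts the fractional part left over by the previous one):
  89 = 2*37 + 15, so a_0 = 2.
  37 = 2*15 + 7, so a_1 = 2.
  15 = 2*7 + 1, so a_2 = 2.
  7 = 7*1 + 0, so a_3 = 7.
The remainder reaches 0 after 4 divisions, so the expansion has 4 partial quotients, read off in order.

[2; 2, 2, 7]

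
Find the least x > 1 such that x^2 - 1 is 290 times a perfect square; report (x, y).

(x, y) = (579, 34)

First expand sqrt(290) as a continued fraction. With x_i = (sqrt(290) + m_i)/d_i and (m_0, d_0) = (0, 1): a_0 = floor(sqrt(290)) = 17, since 17^2 = 289 <= 290 < 324 = 18^2.
Iterate m_{i+1} = d_i*a_i - m_i, d_{i+1} = (290 - m_{i+1}^2)/d_i, a_{i+1} = floor((a_0 + m_{i+1})/d_{i+1}):
  m_1 = 1*17 - 0 = 17, d_1 = (290 - 17^2)/1 = 1/1 = 1, a_1 = floor((17 + 17)/1) = 34.
  m_2 = 1*34 - 17 = 17, d_2 = (290 - 17^2)/1 = 1/1 = 1: (m_2, d_2) = (m_1, d_1) = (17, 1), so from here the quotient a_1 repeats; the period length is 1.
So sqrt(290) = [17; (34)] with period length k = 1.
k is odd, so (p_{k-1}, q_{k-1}) only solves x^2 - 290y^2 = -1 and the fundamental solution of x^2 - 290y^2 = 1 is (p_{2k-1}, q_{2k-1}) = (p_1, q_1); compute convergents through index 1, running through the period twice.
Convergents (p_i = a_i*p_{i-1} + p_{i-2}, q_i = a_i*q_{i-1} + q_{i-2} with p_{-2}=0, p_{-1}=1, q_{-2}=1, q_{-1}=0):
  i=0: a_0=17, p_0 = 17*1 + 0 = 17, q_0 = 17*0 + 1 = 1.
  i=1: a_1=34, p_1 = 34*17 + 1 = 579, q_1 = 34*1 + 0 = 34.
Indeed p_0^2 - 290*q_0^2 = 289 - 290 = -1, not +1.
Check: 579^2 - 290*34^2 = 335241 - 335240 = 1, so (x, y) = (579, 34) solves the equation, and by the theorem it is the least positive solution.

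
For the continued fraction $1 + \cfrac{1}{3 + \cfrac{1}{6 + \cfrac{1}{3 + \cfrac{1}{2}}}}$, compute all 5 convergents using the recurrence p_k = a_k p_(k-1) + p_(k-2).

Using the convergent recurrence p_i = a_i*p_{i-1} + p_{i-2}, q_i = a_i*q_{i-1} + q_{i-2} with p_{-2}=0, p_{-1}=1, q_{-2}=1, q_{-1}=0:
  i=0: a_0=1, p_0 = 1*1 + 0 = 1, q_0 = 1*0 + 1 = 1.
  i=1: a_1=3, p_1 = 3*1 + 1 = 4, q_1 = 3*1 + 0 = 3.
  i=2: a_2=6, p_2 = 6*4 + 1 = 25, q_2 = 6*3 + 1 = 19.
  i=3: a_3=3, p_3 = 3*25 + 4 = 79, q_3 = 3*19 + 3 = 60.
  i=4: a_4=2, p_4 = 2*79 + 25 = 183, q_4 = 2*60 + 19 = 139.

1/1, 4/3, 25/19, 79/60, 183/139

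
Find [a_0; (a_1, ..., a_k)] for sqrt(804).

Write x_i = (sqrt(804) + m_i)/d_i with (m_0, d_0) = (0, 1). a_0 = floor(sqrt(804)) = 28, since 28^2 = 784 <= 804 < 841 = 29^2.
Iterate m_{i+1} = d_i*a_i - m_i, d_{i+1} = (804 - m_{i+1}^2)/d_i, a_{i+1} = floor((a_0 + m_{i+1})/d_{i+1}):
  m_1 = 1*28 - 0 = 28, d_1 = (804 - 28^2)/1 = 20/1 = 20, a_1 = floor((28 + 28)/20) = 2.
  m_2 = 20*2 - 28 = 12, d_2 = (804 - 12^2)/20 = 660/20 = 33, a_2 = floor((28 + 12)/33) = 1.
  m_3 = 33*1 - 12 = 21, d_3 = (804 - 21^2)/33 = 363/33 = 11, a_3 = floor((28 + 21)/11) = 4.
  m_4 = 11*4 - 21 = 23, d_4 = (804 - 23^2)/11 = 275/11 = 25, a_4 = floor((28 + 23)/25) = 2.
  m_5 = 25*2 - 23 = 27, d_5 = (804 - 27^2)/25 = 75/25 = 3, a_5 = floor((28 + 27)/3) = 18.
  m_6 = 3*18 - 27 = 27, d_6 = (804 - 27^2)/3 = 75/3 = 25, a_6 = floor((28 + 27)/25) = 2.
  m_7 = 25*2 - 27 = 23, d_7 = (804 - 23^2)/25 = 275/25 = 11, a_7 = floor((28 + 23)/11) = 4.
  m_8 = 11*4 - 23 = 21, d_8 = (804 - 21^2)/11 = 363/11 = 33, a_8 = floor((28 + 21)/33) = 1.
  m_9 = 33*1 - 21 = 12, d_9 = (804 - 12^2)/33 = 660/33 = 20, a_9 = floor((28 + 12)/20) = 2.
  m_10 = 20*2 - 12 = 28, d_10 = (804 - 28^2)/20 = 20/20 = 1, a_10 = floor((28 + 28)/1) = 56.
  m_11 = 1*56 - 28 = 28, d_11 = (804 - 28^2)/1 = 20/1 = 20: (m_11, d_11) = (m_1, d_1) = (28, 20), so from here the quotients repeat a_1, ..., a_10; the period length is 10.
Hence the expansion of sqrt(804) is a_0 = 28 followed by the repeating block 2, 1, 4, 2, 18, 2, 4, 1, 2, 56 (period 10).

[28; (2, 1, 4, 2, 18, 2, 4, 1, 2, 56)]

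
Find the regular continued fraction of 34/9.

[3; 1, 3, 2]

Run the Euclidean algorithm on 34 and 9; the successive quotients are the partial quotients a_0, a_1, ... (each step inverts the fractional part left over by the previous one):
  34 = 3*9 + 7, so a_0 = 3.
  9 = 1*7 + 2, so a_1 = 1.
  7 = 3*2 + 1, so a_2 = 3.
  2 = 2*1 + 0, so a_3 = 2.
The remainder reaches 0 after 4 divisions, so the expansion has 4 partial quotients, read off in order.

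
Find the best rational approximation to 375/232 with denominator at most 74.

Expand x = 375/232 as a continued fraction with the Euclidean algorithm:
  375 = 1*232 + 143, so a_0 = 1.
  232 = 1*143 + 89, so a_1 = 1.
  143 = 1*89 + 54, so a_2 = 1.
  89 = 1*54 + 35, so a_3 = 1.
  54 = 1*35 + 19, so a_4 = 1.
  35 = 1*19 + 16, so a_5 = 1.
  19 = 1*16 + 3, so a_6 = 1.
  16 = 5*3 + 1, so a_7 = 5.
  3 = 3*1 + 0, so a_8 = 3.
so x = [1; 1, 1, 1, 1, 1, 1, 5, 3].
Convergents (p_i = a_i*p_{i-1} + p_{i-2}, q_i = a_i*q_{i-1} + q_{i-2} with p_{-2}=0, p_{-1}=1, q_{-2}=1, q_{-1}=0), until the denominator exceeds 74:
  i=0: a_0=1, p_0 = 1*1 + 0 = 1, q_0 = 1*0 + 1 = 1.
  i=1: a_1=1, p_1 = 1*1 + 1 = 2, q_1 = 1*1 + 0 = 1.
  i=2: a_2=1, p_2 = 1*2 + 1 = 3, q_2 = 1*1 + 1 = 2.
  i=3: a_3=1, p_3 = 1*3 + 2 = 5, q_3 = 1*2 + 1 = 3.
  i=4: a_4=1, p_4 = 1*5 + 3 = 8, q_4 = 1*3 + 2 = 5.
  i=5: a_5=1, p_5 = 1*8 + 5 = 13, q_5 = 1*5 + 3 = 8.
  i=6: a_6=1, p_6 = 1*13 + 8 = 21, q_6 = 1*8 + 5 = 13.
  i=7: a_7=5, p_7 = 5*21 + 13 = 118, q_7 = 5*13 + 8 = 73.
  i=8: a_8=3, p_8 = 3*118 + 21 = 375, q_8 = 3*73 + 13 = 232.
q_8 = 232 > 74, so the last convergent with denominator <= 74 is p_7/q_7 = 118/73.
The closest fraction with denominator <= 74 is either p_7/q_7 or the intermediate fraction (k*p_7 + p_6)/(k*q_7 + q_6) with the largest k >= 1 whose denominator stays <= 74; these approach x as k grows, and every other convergent or intermediate fraction in range is farther away.
Largest k: floor((74 - q_6)/q_7) = floor((74 - 13)/73) = 0.
Since k = 0, no intermediate fraction beyond p_7/q_7 has denominator <= 74, so the convergent 118/73 is the closest (its error is |375*73 - 118*232|/(232*73) = 1/16936).

118/73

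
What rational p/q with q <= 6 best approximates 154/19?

49/6

Expand x = 154/19 as a continued fraction with the Euclidean algorithm:
  154 = 8*19 + 2, so a_0 = 8.
  19 = 9*2 + 1, so a_1 = 9.
  2 = 2*1 + 0, so a_2 = 2.
so x = [8; 9, 2].
Convergents (p_i = a_i*p_{i-1} + p_{i-2}, q_i = a_i*q_{i-1} + q_{i-2} with p_{-2}=0, p_{-1}=1, q_{-2}=1, q_{-1}=0), until the denominator exceeds 6:
  i=0: a_0=8, p_0 = 8*1 + 0 = 8, q_0 = 8*0 + 1 = 1.
  i=1: a_1=9, p_1 = 9*8 + 1 = 73, q_1 = 9*1 + 0 = 9.
q_1 = 9 > 6, so the last convergent with denominator <= 6 is p_0/q_0 = 8/1.
The closest fraction with denominator <= 6 is either p_0/q_0 or the intermediate fraction (k*p_0 + p_{-1})/(k*q_0 + q_{-1}) with the largest k >= 1 whose denominator stays <= 6; these approach x as k grows, and every other convergent or intermediate fraction in range is farther away.
Largest k: floor((6 - q_{-1})/q_0) = floor((6 - 0)/1) = 6 (using the seeds p_{-1} = 1, q_{-1} = 0).
That gives (6*8 + 1)/(6*1 + 0) = 49/6.
Compare the errors: |x - 8/1| = |154*1 - 8*19|/(19*1) = 2/19, and |x - 49/6| = |154*6 - 49*19|/(19*6) = 7/114.
Cross-multiplying, 7*19 = 133 < 228 = 2*114, so 7/114 is smaller: the intermediate fraction 49/6 is closer to x than 8/1.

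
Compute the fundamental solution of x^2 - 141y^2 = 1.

(x, y) = (95, 8)

First expand sqrt(141) as a continued fraction. With x_i = (sqrt(141) + m_i)/d_i and (m_0, d_0) = (0, 1): a_0 = floor(sqrt(141)) = 11, since 11^2 = 121 <= 141 < 144 = 12^2.
Iterate m_{i+1} = d_i*a_i - m_i, d_{i+1} = (141 - m_{i+1}^2)/d_i, a_{i+1} = floor((a_0 + m_{i+1})/d_{i+1}):
  m_1 = 1*11 - 0 = 11, d_1 = (141 - 11^2)/1 = 20/1 = 20, a_1 = floor((11 + 11)/20) = 1.
  m_2 = 20*1 - 11 = 9, d_2 = (141 - 9^2)/20 = 60/20 = 3, a_2 = floor((11 + 9)/3) = 6.
  m_3 = 3*6 - 9 = 9, d_3 = (141 - 9^2)/3 = 60/3 = 20, a_3 = floor((11 + 9)/20) = 1.
  m_4 = 20*1 - 9 = 11, d_4 = (141 - 11^2)/20 = 20/20 = 1, a_4 = floor((11 + 11)/1) = 22.
  m_5 = 1*22 - 11 = 11, d_5 = (141 - 11^2)/1 = 20/1 = 20: (m_5, d_5) = (m_1, d_1) = (11, 20), so from here the quotients repeat a_1, ..., a_4; the period length is 4.
So sqrt(141) = [11; (1, 6, 1, 22)] with period length k = 4.
k is even, so the fundamental solution of x^2 - 141y^2 = 1 is (p_{k-1}, q_{k-1}) = (p_3, q_3); compute convergents through index 3.
Convergents (p_i = a_i*p_{i-1} + p_{i-2}, q_i = a_i*q_{i-1} + q_{i-2} with p_{-2}=0, p_{-1}=1, q_{-2}=1, q_{-1}=0):
  i=0: a_0=11, p_0 = 11*1 + 0 = 11, q_0 = 11*0 + 1 = 1.
  i=1: a_1=1, p_1 = 1*11 + 1 = 12, q_1 = 1*1 + 0 = 1.
  i=2: a_2=6, p_2 = 6*12 + 11 = 83, q_2 = 6*1 + 1 = 7.
  i=3: a_3=1, p_3 = 1*83 + 12 = 95, q_3 = 1*7 + 1 = 8.
Check: 95^2 - 141*8^2 = 9025 - 9024 = 1, so (x, y) = (95, 8) solves the equation, and by the theorem it is the least positive solution.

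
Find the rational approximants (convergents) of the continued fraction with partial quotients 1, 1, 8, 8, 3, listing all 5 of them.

Using the convergent recurrence p_i = a_i*p_{i-1} + p_{i-2}, q_i = a_i*q_{i-1} + q_{i-2} with p_{-2}=0, p_{-1}=1, q_{-2}=1, q_{-1}=0:
  i=0: a_0=1, p_0 = 1*1 + 0 = 1, q_0 = 1*0 + 1 = 1.
  i=1: a_1=1, p_1 = 1*1 + 1 = 2, q_1 = 1*1 + 0 = 1.
  i=2: a_2=8, p_2 = 8*2 + 1 = 17, q_2 = 8*1 + 1 = 9.
  i=3: a_3=8, p_3 = 8*17 + 2 = 138, q_3 = 8*9 + 1 = 73.
  i=4: a_4=3, p_4 = 3*138 + 17 = 431, q_4 = 3*73 + 9 = 228.

1/1, 2/1, 17/9, 138/73, 431/228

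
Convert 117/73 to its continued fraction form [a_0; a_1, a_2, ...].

[1; 1, 1, 1, 1, 14]

Run the Euclidean algorithm on 117 and 73; the successive quotients are the partial quotients a_0, a_1, ... (each step inverts the fractional part left over by the previous one):
  117 = 1*73 + 44, so a_0 = 1.
  73 = 1*44 + 29, so a_1 = 1.
  44 = 1*29 + 15, so a_2 = 1.
  29 = 1*15 + 14, so a_3 = 1.
  15 = 1*14 + 1, so a_4 = 1.
  14 = 14*1 + 0, so a_5 = 14.
The remainder reaches 0 after 6 divisions, so the expansion has 6 partial quotients, read off in order.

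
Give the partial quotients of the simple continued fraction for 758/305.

[2; 2, 16, 2, 4]

Run the Euclidean algorithm on 758 and 305; the successive quotients are the partial quotients a_0, a_1, ... (each step inverts the fractional part left over by the previous one):
  758 = 2*305 + 148, so a_0 = 2.
  305 = 2*148 + 9, so a_1 = 2.
  148 = 16*9 + 4, so a_2 = 16.
  9 = 2*4 + 1, so a_3 = 2.
  4 = 4*1 + 0, so a_4 = 4.
The remainder reaches 0 after 5 divisions, so the expansion has 5 partial quotients, read off in order.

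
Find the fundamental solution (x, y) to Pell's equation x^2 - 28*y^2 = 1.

(x, y) = (127, 24)

First expand sqrt(28) as a continued fraction. With x_i = (sqrt(28) + m_i)/d_i and (m_0, d_0) = (0, 1): a_0 = floor(sqrt(28)) = 5, since 5^2 = 25 <= 28 < 36 = 6^2.
Iterate m_{i+1} = d_i*a_i - m_i, d_{i+1} = (28 - m_{i+1}^2)/d_i, a_{i+1} = floor((a_0 + m_{i+1})/d_{i+1}):
  m_1 = 1*5 - 0 = 5, d_1 = (28 - 5^2)/1 = 3/1 = 3, a_1 = floor((5 + 5)/3) = 3.
  m_2 = 3*3 - 5 = 4, d_2 = (28 - 4^2)/3 = 12/3 = 4, a_2 = floor((5 + 4)/4) = 2.
  m_3 = 4*2 - 4 = 4, d_3 = (28 - 4^2)/4 = 12/4 = 3, a_3 = floor((5 + 4)/3) = 3.
  m_4 = 3*3 - 4 = 5, d_4 = (28 - 5^2)/3 = 3/3 = 1, a_4 = floor((5 + 5)/1) = 10.
  m_5 = 1*10 - 5 = 5, d_5 = (28 - 5^2)/1 = 3/1 = 3: (m_5, d_5) = (m_1, d_1) = (5, 3), so from here the quotients repeat a_1, ..., a_4; the period length is 4.
So sqrt(28) = [5; (3, 2, 3, 10)] with period length k = 4.
k is even, so the fundamental solution of x^2 - 28y^2 = 1 is (p_{k-1}, q_{k-1}) = (p_3, q_3); compute convergents through index 3.
Convergents (p_i = a_i*p_{i-1} + p_{i-2}, q_i = a_i*q_{i-1} + q_{i-2} with p_{-2}=0, p_{-1}=1, q_{-2}=1, q_{-1}=0):
  i=0: a_0=5, p_0 = 5*1 + 0 = 5, q_0 = 5*0 + 1 = 1.
  i=1: a_1=3, p_1 = 3*5 + 1 = 16, q_1 = 3*1 + 0 = 3.
  i=2: a_2=2, p_2 = 2*16 + 5 = 37, q_2 = 2*3 + 1 = 7.
  i=3: a_3=3, p_3 = 3*37 + 16 = 127, q_3 = 3*7 + 3 = 24.
Check: 127^2 - 28*24^2 = 16129 - 16128 = 1, so (x, y) = (127, 24) solves the equation, and by the theorem it is the least positive solution.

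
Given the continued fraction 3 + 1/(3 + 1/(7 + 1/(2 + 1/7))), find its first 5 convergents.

Using the convergent recurrence p_i = a_i*p_{i-1} + p_{i-2}, q_i = a_i*q_{i-1} + q_{i-2} with p_{-2}=0, p_{-1}=1, q_{-2}=1, q_{-1}=0:
  i=0: a_0=3, p_0 = 3*1 + 0 = 3, q_0 = 3*0 + 1 = 1.
  i=1: a_1=3, p_1 = 3*3 + 1 = 10, q_1 = 3*1 + 0 = 3.
  i=2: a_2=7, p_2 = 7*10 + 3 = 73, q_2 = 7*3 + 1 = 22.
  i=3: a_3=2, p_3 = 2*73 + 10 = 156, q_3 = 2*22 + 3 = 47.
  i=4: a_4=7, p_4 = 7*156 + 73 = 1165, q_4 = 7*47 + 22 = 351.

3/1, 10/3, 73/22, 156/47, 1165/351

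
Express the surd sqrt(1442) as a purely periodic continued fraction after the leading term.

[37; (1, 36, 1, 74)]

Write x_i = (sqrt(1442) + m_i)/d_i with (m_0, d_0) = (0, 1). a_0 = floor(sqrt(1442)) = 37, since 37^2 = 1369 <= 1442 < 1444 = 38^2.
Iterate m_{i+1} = d_i*a_i - m_i, d_{i+1} = (1442 - m_{i+1}^2)/d_i, a_{i+1} = floor((a_0 + m_{i+1})/d_{i+1}):
  m_1 = 1*37 - 0 = 37, d_1 = (1442 - 37^2)/1 = 73/1 = 73, a_1 = floor((37 + 37)/73) = 1.
  m_2 = 73*1 - 37 = 36, d_2 = (1442 - 36^2)/73 = 146/73 = 2, a_2 = floor((37 + 36)/2) = 36.
  m_3 = 2*36 - 36 = 36, d_3 = (1442 - 36^2)/2 = 146/2 = 73, a_3 = floor((37 + 36)/73) = 1.
  m_4 = 73*1 - 36 = 37, d_4 = (1442 - 37^2)/73 = 73/73 = 1, a_4 = floor((37 + 37)/1) = 74.
  m_5 = 1*74 - 37 = 37, d_5 = (1442 - 37^2)/1 = 73/1 = 73: (m_5, d_5) = (m_1, d_1) = (37, 73), so from here the quotients repeat a_1, ..., a_4; the period length is 4.
Hence the expansion of sqrt(1442) is a_0 = 37 followed by the repeating block 1, 36, 1, 74 (period 4).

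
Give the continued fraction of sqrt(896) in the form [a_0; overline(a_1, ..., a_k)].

Write x_i = (sqrt(896) + m_i)/d_i with (m_0, d_0) = (0, 1). a_0 = floor(sqrt(896)) = 29, since 29^2 = 841 <= 896 < 900 = 30^2.
Iterate m_{i+1} = d_i*a_i - m_i, d_{i+1} = (896 - m_{i+1}^2)/d_i, a_{i+1} = floor((a_0 + m_{i+1})/d_{i+1}):
  m_1 = 1*29 - 0 = 29, d_1 = (896 - 29^2)/1 = 55/1 = 55, a_1 = floor((29 + 29)/55) = 1.
  m_2 = 55*1 - 29 = 26, d_2 = (896 - 26^2)/55 = 220/55 = 4, a_2 = floor((29 + 26)/4) = 13.
  m_3 = 4*13 - 26 = 26, d_3 = (896 - 26^2)/4 = 220/4 = 55, a_3 = floor((29 + 26)/55) = 1.
  m_4 = 55*1 - 26 = 29, d_4 = (896 - 29^2)/55 = 55/55 = 1, a_4 = floor((29 + 29)/1) = 58.
  m_5 = 1*58 - 29 = 29, d_5 = (896 - 29^2)/1 = 55/1 = 55: (m_5, d_5) = (m_1, d_1) = (29, 55), so from here the quotients repeat a_1, ..., a_4; the period length is 4.
Hence the expansion of sqrt(896) is a_0 = 29 followed by the repeating block 1, 13, 1, 58 (period 4).

[29; overline(1, 13, 1, 58)]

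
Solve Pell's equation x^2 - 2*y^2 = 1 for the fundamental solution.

(x, y) = (3, 2)

First expand sqrt(2) as a continued fraction. With x_i = (sqrt(2) + m_i)/d_i and (m_0, d_0) = (0, 1): a_0 = floor(sqrt(2)) = 1, since 1^2 = 1 <= 2 < 4 = 2^2.
Iterate m_{i+1} = d_i*a_i - m_i, d_{i+1} = (2 - m_{i+1}^2)/d_i, a_{i+1} = floor((a_0 + m_{i+1})/d_{i+1}):
  m_1 = 1*1 - 0 = 1, d_1 = (2 - 1^2)/1 = 1/1 = 1, a_1 = floor((1 + 1)/1) = 2.
  m_2 = 1*2 - 1 = 1, d_2 = (2 - 1^2)/1 = 1/1 = 1: (m_2, d_2) = (m_1, d_1) = (1, 1), so from here the quotient a_1 repeats; the period length is 1.
So sqrt(2) = [1; (2)] with period length k = 1.
k is odd, so (p_{k-1}, q_{k-1}) only solves x^2 - 2y^2 = -1 and the fundamental solution of x^2 - 2y^2 = 1 is (p_{2k-1}, q_{2k-1}) = (p_1, q_1); compute convergents through index 1, running through the period twice.
Convergents (p_i = a_i*p_{i-1} + p_{i-2}, q_i = a_i*q_{i-1} + q_{i-2} with p_{-2}=0, p_{-1}=1, q_{-2}=1, q_{-1}=0):
  i=0: a_0=1, p_0 = 1*1 + 0 = 1, q_0 = 1*0 + 1 = 1.
  i=1: a_1=2, p_1 = 2*1 + 1 = 3, q_1 = 2*1 + 0 = 2.
Indeed p_0^2 - 2*q_0^2 = 1 - 2 = -1, not +1.
Check: 3^2 - 2*2^2 = 9 - 8 = 1, so (x, y) = (3, 2) solves the equation, and by the theorem it is the least positive solution.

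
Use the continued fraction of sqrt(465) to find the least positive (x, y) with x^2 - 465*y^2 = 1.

First expand sqrt(465) as a continued fraction. With x_i = (sqrt(465) + m_i)/d_i and (m_0, d_0) = (0, 1): a_0 = floor(sqrt(465)) = 21, since 21^2 = 441 <= 465 < 484 = 22^2.
Iterate m_{i+1} = d_i*a_i - m_i, d_{i+1} = (465 - m_{i+1}^2)/d_i, a_{i+1} = floor((a_0 + m_{i+1})/d_{i+1}):
  m_1 = 1*21 - 0 = 21, d_1 = (465 - 21^2)/1 = 24/1 = 24, a_1 = floor((21 + 21)/24) = 1.
  m_2 = 24*1 - 21 = 3, d_2 = (465 - 3^2)/24 = 456/24 = 19, a_2 = floor((21 + 3)/19) = 1.
  m_3 = 19*1 - 3 = 16, d_3 = (465 - 16^2)/19 = 209/19 = 11, a_3 = floor((21 + 16)/11) = 3.
  m_4 = 11*3 - 16 = 17, d_4 = (465 - 17^2)/11 = 176/11 = 16, a_4 = floor((21 + 17)/16) = 2.
  m_5 = 16*2 - 17 = 15, d_5 = (465 - 15^2)/16 = 240/16 = 15, a_5 = floor((21 + 15)/15) = 2.
  m_6 = 15*2 - 15 = 15, d_6 = (465 - 15^2)/15 = 240/15 = 16, a_6 = floor((21 + 15)/16) = 2.
  m_7 = 16*2 - 15 = 17, d_7 = (465 - 17^2)/16 = 176/16 = 11, a_7 = floor((21 + 17)/11) = 3.
  m_8 = 11*3 - 17 = 16, d_8 = (465 - 16^2)/11 = 209/11 = 19, a_8 = floor((21 + 16)/19) = 1.
  m_9 = 19*1 - 16 = 3, d_9 = (465 - 3^2)/19 = 456/19 = 24, a_9 = floor((21 + 3)/24) = 1.
  m_10 = 24*1 - 3 = 21, d_10 = (465 - 21^2)/24 = 24/24 = 1, a_10 = floor((21 + 21)/1) = 42.
  m_11 = 1*42 - 21 = 21, d_11 = (465 - 21^2)/1 = 24/1 = 24: (m_11, d_11) = (m_1, d_1) = (21, 24), so from here the quotients repeat a_1, ..., a_10; the period length is 10.
So sqrt(465) = [21; (1, 1, 3, 2, 2, 2, 3, 1, 1, 42)] with period length k = 10.
k is even, so the fundamental solution of x^2 - 465y^2 = 1 is (p_{k-1}, q_{k-1}) = (p_9, q_9); compute convergents through index 9.
Convergents (p_i = a_i*p_{i-1} + p_{i-2}, q_i = a_i*q_{i-1} + q_{i-2} with p_{-2}=0, p_{-1}=1, q_{-2}=1, q_{-1}=0):
  i=0: a_0=21, p_0 = 21*1 + 0 = 21, q_0 = 21*0 + 1 = 1.
  i=1: a_1=1, p_1 = 1*21 + 1 = 22, q_1 = 1*1 + 0 = 1.
  i=2: a_2=1, p_2 = 1*22 + 21 = 43, q_2 = 1*1 + 1 = 2.
  i=3: a_3=3, p_3 = 3*43 + 22 = 151, q_3 = 3*2 + 1 = 7.
  i=4: a_4=2, p_4 = 2*151 + 43 = 345, q_4 = 2*7 + 2 = 16.
  i=5: a_5=2, p_5 = 2*345 + 151 = 841, q_5 = 2*16 + 7 = 39.
  i=6: a_6=2, p_6 = 2*841 + 345 = 2027, q_6 = 2*39 + 16 = 94.
  i=7: a_7=3, p_7 = 3*2027 + 841 = 6922, q_7 = 3*94 + 39 = 321.
  i=8: a_8=1, p_8 = 1*6922 + 2027 = 8949, q_8 = 1*321 + 94 = 415.
  i=9: a_9=1, p_9 = 1*8949 + 6922 = 15871, q_9 = 1*415 + 321 = 736.
Check: 15871^2 - 465*736^2 = 251888641 - 251888640 = 1, so (x, y) = (15871, 736) solves the equation, and by the theorem it is the least positive solution.

(x, y) = (15871, 736)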